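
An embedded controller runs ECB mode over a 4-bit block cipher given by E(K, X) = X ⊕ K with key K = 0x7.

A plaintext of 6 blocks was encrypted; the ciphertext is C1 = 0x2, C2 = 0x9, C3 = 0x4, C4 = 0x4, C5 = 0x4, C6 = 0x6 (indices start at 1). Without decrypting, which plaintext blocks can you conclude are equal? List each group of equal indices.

ECB encrypts each block independently with the same key, so equal ciphertext blocks imply equal plaintext blocks.
C3 = C4 = C5 = 0x4, so P3 = P4 = P5.

P3 = P4 = P5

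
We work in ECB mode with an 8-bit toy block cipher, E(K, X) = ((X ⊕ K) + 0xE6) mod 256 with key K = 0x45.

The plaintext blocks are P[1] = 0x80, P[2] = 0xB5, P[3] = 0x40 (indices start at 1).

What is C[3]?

C[3] = 0xEB

ECB encryption: C_i = E(K, P_i).
C[3]: E(K, 0x40) = 0xEB.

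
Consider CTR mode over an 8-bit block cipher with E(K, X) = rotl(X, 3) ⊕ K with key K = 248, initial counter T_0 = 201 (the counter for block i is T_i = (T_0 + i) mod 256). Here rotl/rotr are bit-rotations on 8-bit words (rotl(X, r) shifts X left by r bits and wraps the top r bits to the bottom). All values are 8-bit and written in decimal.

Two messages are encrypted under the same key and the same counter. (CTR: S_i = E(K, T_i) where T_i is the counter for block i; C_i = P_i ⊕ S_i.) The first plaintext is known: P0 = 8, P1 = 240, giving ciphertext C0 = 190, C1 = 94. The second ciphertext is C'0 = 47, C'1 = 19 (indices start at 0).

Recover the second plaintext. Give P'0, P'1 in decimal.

P'0 = 153, P'1 = 189

In CTR with a reused counter, both messages share the same keystream S_i, so C_i ⊕ C'_i = P_i ⊕ P'_i and thus P'_i = P_i ⊕ C_i ⊕ C'_i.
P'0: 8 ⊕ 190 ⊕ 47 = 153.
P'1: 240 ⊕ 94 ⊕ 19 = 189.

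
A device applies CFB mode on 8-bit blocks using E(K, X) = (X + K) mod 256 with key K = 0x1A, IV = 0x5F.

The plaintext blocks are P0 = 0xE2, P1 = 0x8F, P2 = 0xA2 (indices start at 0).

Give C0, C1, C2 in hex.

CFB encryption: C_i = P_i ⊕ E(K, C_{i−1}), with C_{−1} = IV.
C0: E(K, 0x5F) = 0x79; 0xE2 ⊕ 0x79 = 0x9B.
C1: E(K, 0x9B) = 0xB5; 0x8F ⊕ 0xB5 = 0x3A.
C2: E(K, 0x3A) = 0x54; 0xA2 ⊕ 0x54 = 0xF6.

C0 = 0x9B, C1 = 0x3A, C2 = 0xF6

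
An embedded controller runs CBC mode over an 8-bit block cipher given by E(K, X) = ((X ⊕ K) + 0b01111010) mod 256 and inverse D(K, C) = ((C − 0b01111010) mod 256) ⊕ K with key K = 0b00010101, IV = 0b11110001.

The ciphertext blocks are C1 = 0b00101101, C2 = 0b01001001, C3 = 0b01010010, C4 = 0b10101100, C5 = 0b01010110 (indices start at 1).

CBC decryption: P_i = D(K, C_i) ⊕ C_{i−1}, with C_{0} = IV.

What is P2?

P2: D(K, 0b01001001) = 0b11011010; 0b11011010 ⊕ 0b00101101 = 0b11110111.

P2 = 0b11110111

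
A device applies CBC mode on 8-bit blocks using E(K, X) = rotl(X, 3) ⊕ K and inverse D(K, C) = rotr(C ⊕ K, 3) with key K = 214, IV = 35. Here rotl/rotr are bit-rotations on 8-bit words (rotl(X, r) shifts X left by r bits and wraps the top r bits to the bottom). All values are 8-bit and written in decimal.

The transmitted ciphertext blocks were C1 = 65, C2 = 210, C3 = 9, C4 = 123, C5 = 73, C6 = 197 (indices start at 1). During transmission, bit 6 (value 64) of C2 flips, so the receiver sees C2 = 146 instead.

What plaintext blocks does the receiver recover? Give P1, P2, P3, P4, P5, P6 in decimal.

CBC decryption: P_i = D(K, C_i) ⊕ C_{i−1}, with C_{0} = IV.
Only C2 changed, to 146. In CBC, a change in C_i garbles P_i and flips the same bit in P_{i+1}. Decrypting the received ciphertext:
P1: D(K, 65) = 242; 242 ⊕ 35 = 209.
P2: D(K, 146) = 136; 136 ⊕ 65 = 201.
P3: D(K, 9) = 251; 251 ⊕ 146 = 105.
P4: D(K, 123) = 181; 181 ⊕ 9 = 188.
P5: D(K, 73) = 243; 243 ⊕ 123 = 136.
P6: D(K, 197) = 98; 98 ⊕ 73 = 43.
Blocks that differ from the original plaintext: P2, P3.

P1 = 209, P2 = 201, P3 = 105, P4 = 188, P5 = 136, P6 = 43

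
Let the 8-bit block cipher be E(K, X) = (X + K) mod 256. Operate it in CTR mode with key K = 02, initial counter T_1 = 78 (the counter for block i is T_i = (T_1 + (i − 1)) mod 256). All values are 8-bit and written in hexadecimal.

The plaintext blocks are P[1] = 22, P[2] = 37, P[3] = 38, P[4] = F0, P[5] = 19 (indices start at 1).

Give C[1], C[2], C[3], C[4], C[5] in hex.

C[1] = 58, C[2] = 4C, C[3] = 44, C[4] = 8D, C[5] = 67

CTR encryption: S_i = E(K, T_i) where T_i is the counter for block i; C_i = P_i ⊕ S_i.
C[1]: T = 78, S = E(K, T) = 7A; 22 ⊕ 7A = 58.
C[2]: T = 79, S = E(K, T) = 7B; 37 ⊕ 7B = 4C.
C[3]: T = 7A, S = E(K, T) = 7C; 38 ⊕ 7C = 44.
C[4]: T = 7B, S = E(K, T) = 7D; F0 ⊕ 7D = 8D.
C[5]: T = 7C, S = E(K, T) = 7E; 19 ⊕ 7E = 67.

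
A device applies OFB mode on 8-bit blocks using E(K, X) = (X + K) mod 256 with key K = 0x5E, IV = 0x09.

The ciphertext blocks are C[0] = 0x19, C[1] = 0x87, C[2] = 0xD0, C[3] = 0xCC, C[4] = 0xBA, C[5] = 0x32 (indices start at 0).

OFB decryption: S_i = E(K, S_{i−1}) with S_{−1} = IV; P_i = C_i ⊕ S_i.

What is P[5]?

P[5] = 0x0F

P[0]: S = E(K, 0x09) = 0x67; 0x19 ⊕ 0x67 = 0x7E.
P[1]: S = E(K, 0x67) = 0xC5; 0x87 ⊕ 0xC5 = 0x42.
P[2]: S = E(K, 0xC5) = 0x23; 0xD0 ⊕ 0x23 = 0xF3.
P[3]: S = E(K, 0x23) = 0x81; 0xCC ⊕ 0x81 = 0x4D.
P[4]: S = E(K, 0x81) = 0xDF; 0xBA ⊕ 0xDF = 0x65.
P[5]: S = E(K, 0xDF) = 0x3D; 0x32 ⊕ 0x3D = 0x0F.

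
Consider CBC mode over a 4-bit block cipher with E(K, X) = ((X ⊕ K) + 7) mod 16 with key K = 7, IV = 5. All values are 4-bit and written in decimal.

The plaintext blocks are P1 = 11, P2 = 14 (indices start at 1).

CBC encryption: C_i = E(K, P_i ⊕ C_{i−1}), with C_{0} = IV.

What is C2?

C2 = 0

C1: P1 ⊕ 5 = 14; E(K, 14) = 0.
C2: P2 ⊕ 0 = 14; E(K, 14) = 0.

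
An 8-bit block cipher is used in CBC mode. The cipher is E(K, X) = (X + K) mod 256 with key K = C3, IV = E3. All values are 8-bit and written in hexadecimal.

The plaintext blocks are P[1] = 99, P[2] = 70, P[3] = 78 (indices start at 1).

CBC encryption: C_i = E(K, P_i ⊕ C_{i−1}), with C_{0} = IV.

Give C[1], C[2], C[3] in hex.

C[1] = 3D, C[2] = 10, C[3] = 2B

C[1]: P[1] ⊕ E3 = 7A; E(K, 7A) = 3D.
C[2]: P[2] ⊕ 3D = 4D; E(K, 4D) = 10.
C[3]: P[3] ⊕ 10 = 68; E(K, 68) = 2B.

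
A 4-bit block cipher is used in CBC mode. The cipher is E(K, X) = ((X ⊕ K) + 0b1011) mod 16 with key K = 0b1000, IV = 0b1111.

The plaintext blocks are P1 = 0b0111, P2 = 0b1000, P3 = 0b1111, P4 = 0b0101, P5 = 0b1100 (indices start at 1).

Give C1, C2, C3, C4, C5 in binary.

CBC encryption: C_i = E(K, P_i ⊕ C_{i−1}), with C_{0} = IV.
C1: P1 ⊕ 0b1111 = 0b1000; E(K, 0b1000) = 0b1011.
C2: P2 ⊕ 0b1011 = 0b0011; E(K, 0b0011) = 0b0110.
C3: P3 ⊕ 0b0110 = 0b1001; E(K, 0b1001) = 0b1100.
C4: P4 ⊕ 0b1100 = 0b1001; E(K, 0b1001) = 0b1100.
C5: P5 ⊕ 0b1100 = 0b0000; E(K, 0b0000) = 0b0011.

C1 = 0b1011, C2 = 0b0110, C3 = 0b1100, C4 = 0b1100, C5 = 0b0011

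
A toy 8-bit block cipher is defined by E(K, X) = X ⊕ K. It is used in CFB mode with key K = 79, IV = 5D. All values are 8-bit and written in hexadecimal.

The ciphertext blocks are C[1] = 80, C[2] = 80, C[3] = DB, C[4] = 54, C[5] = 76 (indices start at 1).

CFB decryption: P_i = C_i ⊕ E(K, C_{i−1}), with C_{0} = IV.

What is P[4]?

P[4] = F6

P[4]: E(K, DB) = A2; 54 ⊕ A2 = F6.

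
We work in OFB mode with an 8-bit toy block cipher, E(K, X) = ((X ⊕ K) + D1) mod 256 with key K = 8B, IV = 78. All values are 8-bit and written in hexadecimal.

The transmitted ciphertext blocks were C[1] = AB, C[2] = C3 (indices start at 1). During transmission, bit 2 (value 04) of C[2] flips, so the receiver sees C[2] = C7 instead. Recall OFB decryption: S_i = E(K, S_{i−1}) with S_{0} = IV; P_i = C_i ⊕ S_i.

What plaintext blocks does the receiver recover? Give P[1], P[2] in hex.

P[1] = 6F, P[2] = E7

Only C[2] changed, to C7. In OFB, a change in C_i flips the same bit in P_i only; the keystream is unaffected. Decrypting the received ciphertext:
P[1]: S = E(K, 78) = C4; AB ⊕ C4 = 6F.
P[2]: S = E(K, C4) = 20; C7 ⊕ 20 = E7.
Blocks that differ from the original plaintext: P[2].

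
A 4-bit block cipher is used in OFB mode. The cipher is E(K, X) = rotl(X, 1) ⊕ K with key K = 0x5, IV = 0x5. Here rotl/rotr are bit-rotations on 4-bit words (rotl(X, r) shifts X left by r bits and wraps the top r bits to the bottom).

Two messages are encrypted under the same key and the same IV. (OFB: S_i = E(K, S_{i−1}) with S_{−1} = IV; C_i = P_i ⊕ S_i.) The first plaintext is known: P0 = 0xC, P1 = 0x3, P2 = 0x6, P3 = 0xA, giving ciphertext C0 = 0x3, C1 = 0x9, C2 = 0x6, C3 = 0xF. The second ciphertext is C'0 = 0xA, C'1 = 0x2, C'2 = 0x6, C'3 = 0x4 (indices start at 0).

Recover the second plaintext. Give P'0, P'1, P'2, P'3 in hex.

In OFB with a reused IV, both messages share the same keystream S_i, so C_i ⊕ C'_i = P_i ⊕ P'_i and thus P'_i = P_i ⊕ C_i ⊕ C'_i.
P'0: 0xC ⊕ 0x3 ⊕ 0xA = 0x5.
P'1: 0x3 ⊕ 0x9 ⊕ 0x2 = 0x8.
P'2: 0x6 ⊕ 0x6 ⊕ 0x6 = 0x6.
P'3: 0xA ⊕ 0xF ⊕ 0x4 = 0x1.

P'0 = 0x5, P'1 = 0x8, P'2 = 0x6, P'3 = 0x1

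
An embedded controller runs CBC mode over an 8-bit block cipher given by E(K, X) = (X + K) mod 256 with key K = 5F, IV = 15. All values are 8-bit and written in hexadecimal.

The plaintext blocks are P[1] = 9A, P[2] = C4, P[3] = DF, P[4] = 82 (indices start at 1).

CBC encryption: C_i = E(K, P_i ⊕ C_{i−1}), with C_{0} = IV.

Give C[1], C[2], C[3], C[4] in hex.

C[1]: P[1] ⊕ 15 = 8F; E(K, 8F) = EE.
C[2]: P[2] ⊕ EE = 2A; E(K, 2A) = 89.
C[3]: P[3] ⊕ 89 = 56; E(K, 56) = B5.
C[4]: P[4] ⊕ B5 = 37; E(K, 37) = 96.

C[1] = EE, C[2] = 89, C[3] = B5, C[4] = 96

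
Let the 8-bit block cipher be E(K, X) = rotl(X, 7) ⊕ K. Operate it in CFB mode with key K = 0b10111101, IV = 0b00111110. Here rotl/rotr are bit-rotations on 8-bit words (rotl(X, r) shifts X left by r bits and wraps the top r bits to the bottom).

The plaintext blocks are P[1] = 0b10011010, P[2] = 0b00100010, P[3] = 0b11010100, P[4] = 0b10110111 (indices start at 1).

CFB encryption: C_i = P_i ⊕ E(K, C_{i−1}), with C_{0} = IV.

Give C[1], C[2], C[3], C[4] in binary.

C[1] = 0b00111000, C[2] = 0b10000011, C[3] = 0b10101000, C[4] = 0b01011110

C[1]: E(K, 0b00111110) = 0b10100010; 0b10011010 ⊕ 0b10100010 = 0b00111000.
C[2]: E(K, 0b00111000) = 0b10100001; 0b00100010 ⊕ 0b10100001 = 0b10000011.
C[3]: E(K, 0b10000011) = 0b01111100; 0b11010100 ⊕ 0b01111100 = 0b10101000.
C[4]: E(K, 0b10101000) = 0b11101001; 0b10110111 ⊕ 0b11101001 = 0b01011110.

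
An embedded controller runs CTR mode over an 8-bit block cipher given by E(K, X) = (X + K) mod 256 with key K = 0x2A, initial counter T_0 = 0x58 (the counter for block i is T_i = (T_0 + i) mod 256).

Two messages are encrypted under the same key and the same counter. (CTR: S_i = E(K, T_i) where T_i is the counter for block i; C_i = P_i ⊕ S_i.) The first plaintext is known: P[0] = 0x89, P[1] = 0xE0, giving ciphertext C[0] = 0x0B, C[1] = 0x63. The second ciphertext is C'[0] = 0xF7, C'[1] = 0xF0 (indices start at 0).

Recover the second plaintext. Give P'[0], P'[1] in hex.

P'[0] = 0x75, P'[1] = 0x73

In CTR with a reused counter, both messages share the same keystream S_i, so C_i ⊕ C'_i = P_i ⊕ P'_i and thus P'_i = P_i ⊕ C_i ⊕ C'_i.
P'[0]: 0x89 ⊕ 0x0B ⊕ 0xF7 = 0x75.
P'[1]: 0xE0 ⊕ 0x63 ⊕ 0xF0 = 0x73.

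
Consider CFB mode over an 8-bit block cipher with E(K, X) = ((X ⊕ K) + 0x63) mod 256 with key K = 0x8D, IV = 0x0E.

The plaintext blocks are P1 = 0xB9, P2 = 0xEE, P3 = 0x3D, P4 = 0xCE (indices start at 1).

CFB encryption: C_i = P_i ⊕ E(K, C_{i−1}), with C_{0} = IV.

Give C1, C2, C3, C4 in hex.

C1 = 0x5F, C2 = 0xDB, C3 = 0x84, C4 = 0xA2

C1: E(K, 0x0E) = 0xE6; 0xB9 ⊕ 0xE6 = 0x5F.
C2: E(K, 0x5F) = 0x35; 0xEE ⊕ 0x35 = 0xDB.
C3: E(K, 0xDB) = 0xB9; 0x3D ⊕ 0xB9 = 0x84.
C4: E(K, 0x84) = 0x6C; 0xCE ⊕ 0x6C = 0xA2.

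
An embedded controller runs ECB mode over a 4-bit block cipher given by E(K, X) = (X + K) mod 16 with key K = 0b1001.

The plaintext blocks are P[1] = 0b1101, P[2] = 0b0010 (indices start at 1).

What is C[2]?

ECB encryption: C_i = E(K, P_i).
C[2]: E(K, 0b0010) = 0b1011.

C[2] = 0b1011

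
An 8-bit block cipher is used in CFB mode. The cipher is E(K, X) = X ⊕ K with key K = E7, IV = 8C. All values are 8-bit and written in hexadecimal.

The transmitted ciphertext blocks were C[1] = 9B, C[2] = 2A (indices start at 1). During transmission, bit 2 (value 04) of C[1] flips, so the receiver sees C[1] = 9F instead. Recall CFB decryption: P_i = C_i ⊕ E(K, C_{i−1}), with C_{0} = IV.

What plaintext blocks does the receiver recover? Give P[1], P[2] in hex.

P[1] = F4, P[2] = 52

Only C[1] changed, to 9F. In CFB, a change in C_i flips the same bit in P_i and garbles P_{i+1}. Decrypting the received ciphertext:
P[1]: E(K, 8C) = 6B; 9F ⊕ 6B = F4.
P[2]: E(K, 9F) = 78; 2A ⊕ 78 = 52.
Blocks that differ from the original plaintext: P[1], P[2].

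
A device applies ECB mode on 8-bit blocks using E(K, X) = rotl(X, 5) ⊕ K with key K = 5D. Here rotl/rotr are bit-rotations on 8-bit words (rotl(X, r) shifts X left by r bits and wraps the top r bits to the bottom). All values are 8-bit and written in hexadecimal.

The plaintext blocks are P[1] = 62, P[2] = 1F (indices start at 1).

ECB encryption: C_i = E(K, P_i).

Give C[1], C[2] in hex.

C[1]: E(K, 62) = 11.
C[2]: E(K, 1F) = BE.

C[1] = 11, C[2] = BE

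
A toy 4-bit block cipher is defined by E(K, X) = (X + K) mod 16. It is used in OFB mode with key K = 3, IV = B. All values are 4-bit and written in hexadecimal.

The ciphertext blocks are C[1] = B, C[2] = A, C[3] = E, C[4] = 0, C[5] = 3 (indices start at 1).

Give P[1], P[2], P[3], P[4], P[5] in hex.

P[1] = 5, P[2] = B, P[3] = A, P[4] = 7, P[5] = 9

OFB decryption: S_i = E(K, S_{i−1}) with S_{0} = IV; P_i = C_i ⊕ S_i.
P[1]: S = E(K, B) = E; B ⊕ E = 5.
P[2]: S = E(K, E) = 1; A ⊕ 1 = B.
P[3]: S = E(K, 1) = 4; E ⊕ 4 = A.
P[4]: S = E(K, 4) = 7; 0 ⊕ 7 = 7.
P[5]: S = E(K, 7) = A; 3 ⊕ A = 9.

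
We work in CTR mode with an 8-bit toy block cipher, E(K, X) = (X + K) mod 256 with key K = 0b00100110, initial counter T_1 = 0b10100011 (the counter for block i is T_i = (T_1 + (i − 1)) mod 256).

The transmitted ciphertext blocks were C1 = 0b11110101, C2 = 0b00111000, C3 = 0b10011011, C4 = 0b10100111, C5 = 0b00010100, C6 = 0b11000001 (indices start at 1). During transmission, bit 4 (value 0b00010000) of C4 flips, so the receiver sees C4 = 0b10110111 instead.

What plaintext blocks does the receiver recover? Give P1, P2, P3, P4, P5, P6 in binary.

CTR decryption: S_i = E(K, T_i) where T_i is the counter for block i; P_i = C_i ⊕ S_i.
Only C4 changed, to 0b10110111. In CTR, a change in C_i flips the same bit in P_i only; the keystream is unaffected. Decrypting the received ciphertext:
P1: T = 0b10100011, S = E(K, T) = 0b11001001; 0b11110101 ⊕ 0b11001001 = 0b00111100.
P2: T = 0b10100100, S = E(K, T) = 0b11001010; 0b00111000 ⊕ 0b11001010 = 0b11110010.
P3: T = 0b10100101, S = E(K, T) = 0b11001011; 0b10011011 ⊕ 0b11001011 = 0b01010000.
P4: T = 0b10100110, S = E(K, T) = 0b11001100; 0b10110111 ⊕ 0b11001100 = 0b01111011.
P5: T = 0b10100111, S = E(K, T) = 0b11001101; 0b00010100 ⊕ 0b11001101 = 0b11011001.
P6: T = 0b10101000, S = E(K, T) = 0b11001110; 0b11000001 ⊕ 0b11001110 = 0b00001111.
Blocks that differ from the original plaintext: P4.

P1 = 0b00111100, P2 = 0b11110010, P3 = 0b01010000, P4 = 0b01111011, P5 = 0b11011001, P6 = 0b00001111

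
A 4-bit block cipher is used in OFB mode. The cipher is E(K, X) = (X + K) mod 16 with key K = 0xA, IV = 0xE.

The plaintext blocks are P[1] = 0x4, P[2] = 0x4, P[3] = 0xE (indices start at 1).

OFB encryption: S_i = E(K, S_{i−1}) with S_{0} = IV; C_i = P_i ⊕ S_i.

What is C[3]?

C[1]: S = E(K, 0xE) = 0x8; 0x4 ⊕ 0x8 = 0xC.
C[2]: S = E(K, 0x8) = 0x2; 0x4 ⊕ 0x2 = 0x6.
C[3]: S = E(K, 0x2) = 0xC; 0xE ⊕ 0xC = 0x2.

C[3] = 0x2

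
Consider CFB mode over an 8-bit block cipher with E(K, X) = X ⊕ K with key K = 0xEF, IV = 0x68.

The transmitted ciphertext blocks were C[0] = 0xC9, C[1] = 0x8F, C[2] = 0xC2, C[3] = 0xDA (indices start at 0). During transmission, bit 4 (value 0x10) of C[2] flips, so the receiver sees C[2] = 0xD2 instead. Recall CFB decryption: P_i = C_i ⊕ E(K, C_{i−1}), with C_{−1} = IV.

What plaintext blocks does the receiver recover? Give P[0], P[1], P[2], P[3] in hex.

Only C[2] changed, to 0xD2. In CFB, a change in C_i flips the same bit in P_i and garbles P_{i+1}. Decrypting the received ciphertext:
P[0]: E(K, 0x68) = 0x87; 0xC9 ⊕ 0x87 = 0x4E.
P[1]: E(K, 0xC9) = 0x26; 0x8F ⊕ 0x26 = 0xA9.
P[2]: E(K, 0x8F) = 0x60; 0xD2 ⊕ 0x60 = 0xB2.
P[3]: E(K, 0xD2) = 0x3D; 0xDA ⊕ 0x3D = 0xE7.
Blocks that differ from the original plaintext: P[2], P[3].

P[0] = 0x4E, P[1] = 0xA9, P[2] = 0xB2, P[3] = 0xE7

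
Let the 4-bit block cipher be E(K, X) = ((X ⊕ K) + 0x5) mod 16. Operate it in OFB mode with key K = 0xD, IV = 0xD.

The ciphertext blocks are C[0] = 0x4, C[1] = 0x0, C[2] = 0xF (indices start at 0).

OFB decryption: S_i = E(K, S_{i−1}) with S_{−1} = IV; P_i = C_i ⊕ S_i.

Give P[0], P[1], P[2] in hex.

P[0]: S = E(K, 0xD) = 0x5; 0x4 ⊕ 0x5 = 0x1.
P[1]: S = E(K, 0x5) = 0xD; 0x0 ⊕ 0xD = 0xD.
P[2]: S = E(K, 0xD) = 0x5; 0xF ⊕ 0x5 = 0xA.

P[0] = 0x1, P[1] = 0xD, P[2] = 0xA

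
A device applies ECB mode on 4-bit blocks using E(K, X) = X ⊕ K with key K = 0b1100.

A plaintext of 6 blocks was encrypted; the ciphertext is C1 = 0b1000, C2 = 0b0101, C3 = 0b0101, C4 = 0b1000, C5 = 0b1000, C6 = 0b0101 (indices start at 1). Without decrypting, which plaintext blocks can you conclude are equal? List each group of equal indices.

P1 = P4 = P5; P2 = P3 = P6

ECB encrypts each block independently with the same key, so equal ciphertext blocks imply equal plaintext blocks.
C1 = C4 = C5 = 0b1000, so P1 = P4 = P5.
C2 = C3 = C6 = 0b0101, so P2 = P3 = P6.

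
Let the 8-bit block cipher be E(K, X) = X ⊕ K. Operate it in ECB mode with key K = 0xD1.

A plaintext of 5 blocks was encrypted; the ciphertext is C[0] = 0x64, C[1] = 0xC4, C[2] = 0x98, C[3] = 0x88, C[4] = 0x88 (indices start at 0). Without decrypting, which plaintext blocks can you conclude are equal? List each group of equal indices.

ECB encrypts each block independently with the same key, so equal ciphertext blocks imply equal plaintext blocks.
C[3] = C[4] = 0x88, so P[3] = P[4].

P[3] = P[4]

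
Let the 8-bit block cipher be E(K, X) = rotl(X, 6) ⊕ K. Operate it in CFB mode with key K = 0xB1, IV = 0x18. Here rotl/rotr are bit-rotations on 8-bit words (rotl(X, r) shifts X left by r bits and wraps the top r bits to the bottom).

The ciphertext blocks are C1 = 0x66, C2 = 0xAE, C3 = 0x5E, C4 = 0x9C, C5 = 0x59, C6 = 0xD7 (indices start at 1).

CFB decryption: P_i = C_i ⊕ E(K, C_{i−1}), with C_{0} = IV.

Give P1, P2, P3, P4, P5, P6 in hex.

P1 = 0xD1, P2 = 0x86, P3 = 0x44, P4 = 0xBA, P5 = 0xCF, P6 = 0x30

P1: E(K, 0x18) = 0xB7; 0x66 ⊕ 0xB7 = 0xD1.
P2: E(K, 0x66) = 0x28; 0xAE ⊕ 0x28 = 0x86.
P3: E(K, 0xAE) = 0x1A; 0x5E ⊕ 0x1A = 0x44.
P4: E(K, 0x5E) = 0x26; 0x9C ⊕ 0x26 = 0xBA.
P5: E(K, 0x9C) = 0x96; 0x59 ⊕ 0x96 = 0xCF.
P6: E(K, 0x59) = 0xE7; 0xD7 ⊕ 0xE7 = 0x30.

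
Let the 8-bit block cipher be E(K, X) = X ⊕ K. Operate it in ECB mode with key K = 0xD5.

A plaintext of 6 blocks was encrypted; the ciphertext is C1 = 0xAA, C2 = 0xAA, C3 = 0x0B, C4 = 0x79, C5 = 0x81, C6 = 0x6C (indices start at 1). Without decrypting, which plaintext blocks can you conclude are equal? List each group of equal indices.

P1 = P2

ECB encrypts each block independently with the same key, so equal ciphertext blocks imply equal plaintext blocks.
C1 = C2 = 0xAA, so P1 = P2.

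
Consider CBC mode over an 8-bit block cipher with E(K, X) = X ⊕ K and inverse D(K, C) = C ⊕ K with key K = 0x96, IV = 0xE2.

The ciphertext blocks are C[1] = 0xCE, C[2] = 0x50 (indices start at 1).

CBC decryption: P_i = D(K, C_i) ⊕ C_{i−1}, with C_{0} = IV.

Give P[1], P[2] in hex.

P[1]: D(K, 0xCE) = 0x58; 0x58 ⊕ 0xE2 = 0xBA.
P[2]: D(K, 0x50) = 0xC6; 0xC6 ⊕ 0xCE = 0x08.

P[1] = 0xBA, P[2] = 0x08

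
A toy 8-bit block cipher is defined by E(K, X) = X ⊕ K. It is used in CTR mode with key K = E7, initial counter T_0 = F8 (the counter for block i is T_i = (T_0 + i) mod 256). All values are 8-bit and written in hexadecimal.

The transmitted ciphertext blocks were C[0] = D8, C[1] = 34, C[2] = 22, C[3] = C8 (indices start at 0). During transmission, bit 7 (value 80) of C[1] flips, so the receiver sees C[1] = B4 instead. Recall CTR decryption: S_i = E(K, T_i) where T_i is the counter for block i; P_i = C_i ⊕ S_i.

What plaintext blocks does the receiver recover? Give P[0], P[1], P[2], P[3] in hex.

Only C[1] changed, to B4. In CTR, a change in C_i flips the same bit in P_i only; the keystream is unaffected. Decrypting the received ciphertext:
P[0]: T = F8, S = E(K, T) = 1F; D8 ⊕ 1F = C7.
P[1]: T = F9, S = E(K, T) = 1E; B4 ⊕ 1E = AA.
P[2]: T = FA, S = E(K, T) = 1D; 22 ⊕ 1D = 3F.
P[3]: T = FB, S = E(K, T) = 1C; C8 ⊕ 1C = D4.
Blocks that differ from the original plaintext: P[1].

P[0] = C7, P[1] = AA, P[2] = 3F, P[3] = D4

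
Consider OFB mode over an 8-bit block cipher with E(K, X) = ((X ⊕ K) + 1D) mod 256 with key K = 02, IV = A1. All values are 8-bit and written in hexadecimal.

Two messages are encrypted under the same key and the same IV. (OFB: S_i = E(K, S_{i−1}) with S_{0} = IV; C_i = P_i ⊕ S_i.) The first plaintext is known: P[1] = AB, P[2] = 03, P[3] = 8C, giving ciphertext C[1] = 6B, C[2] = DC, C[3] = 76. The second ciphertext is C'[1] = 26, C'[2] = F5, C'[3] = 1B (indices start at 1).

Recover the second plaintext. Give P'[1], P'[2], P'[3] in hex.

P'[1] = E6, P'[2] = 2A, P'[3] = E1

In OFB with a reused IV, both messages share the same keystream S_i, so C_i ⊕ C'_i = P_i ⊕ P'_i and thus P'_i = P_i ⊕ C_i ⊕ C'_i.
P'[1]: AB ⊕ 6B ⊕ 26 = E6.
P'[2]: 03 ⊕ DC ⊕ F5 = 2A.
P'[3]: 8C ⊕ 76 ⊕ 1B = E1.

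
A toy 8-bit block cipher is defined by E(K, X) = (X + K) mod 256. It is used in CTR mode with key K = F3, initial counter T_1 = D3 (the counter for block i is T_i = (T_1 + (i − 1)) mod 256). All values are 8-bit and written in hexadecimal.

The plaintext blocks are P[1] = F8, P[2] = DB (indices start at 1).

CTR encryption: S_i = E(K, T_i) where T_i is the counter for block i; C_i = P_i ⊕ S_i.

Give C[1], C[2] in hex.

C[1] = 3E, C[2] = 1C

C[1]: T = D3, S = E(K, T) = C6; F8 ⊕ C6 = 3E.
C[2]: T = D4, S = E(K, T) = C7; DB ⊕ C7 = 1C.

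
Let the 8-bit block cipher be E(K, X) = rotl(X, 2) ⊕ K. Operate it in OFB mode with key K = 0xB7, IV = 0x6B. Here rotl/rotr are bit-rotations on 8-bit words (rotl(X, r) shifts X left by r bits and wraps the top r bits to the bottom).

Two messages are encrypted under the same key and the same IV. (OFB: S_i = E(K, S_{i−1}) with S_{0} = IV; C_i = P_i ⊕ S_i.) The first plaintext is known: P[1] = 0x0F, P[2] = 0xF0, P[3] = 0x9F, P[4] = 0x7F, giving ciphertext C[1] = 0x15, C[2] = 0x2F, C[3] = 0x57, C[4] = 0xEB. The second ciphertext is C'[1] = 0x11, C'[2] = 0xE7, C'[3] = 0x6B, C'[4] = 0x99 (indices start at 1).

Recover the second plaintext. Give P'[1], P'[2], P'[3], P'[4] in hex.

In OFB with a reused IV, both messages share the same keystream S_i, so C_i ⊕ C'_i = P_i ⊕ P'_i and thus P'_i = P_i ⊕ C_i ⊕ C'_i.
P'[1]: 0x0F ⊕ 0x15 ⊕ 0x11 = 0x0B.
P'[2]: 0xF0 ⊕ 0x2F ⊕ 0xE7 = 0x38.
P'[3]: 0x9F ⊕ 0x57 ⊕ 0x6B = 0xA3.
P'[4]: 0x7F ⊕ 0xEB ⊕ 0x99 = 0x0D.

P'[1] = 0x0B, P'[2] = 0x38, P'[3] = 0xA3, P'[4] = 0x0D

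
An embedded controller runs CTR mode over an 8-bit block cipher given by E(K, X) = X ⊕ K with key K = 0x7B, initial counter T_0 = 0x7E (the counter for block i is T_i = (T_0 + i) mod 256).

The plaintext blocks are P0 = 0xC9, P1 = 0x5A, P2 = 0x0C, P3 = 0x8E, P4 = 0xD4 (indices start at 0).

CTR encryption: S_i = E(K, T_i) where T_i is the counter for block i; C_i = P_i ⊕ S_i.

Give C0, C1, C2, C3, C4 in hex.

C0 = 0xCC, C1 = 0x5E, C2 = 0xF7, C3 = 0x74, C4 = 0x2D

C0: T = 0x7E, S = E(K, T) = 0x05; 0xC9 ⊕ 0x05 = 0xCC.
C1: T = 0x7F, S = E(K, T) = 0x04; 0x5A ⊕ 0x04 = 0x5E.
C2: T = 0x80, S = E(K, T) = 0xFB; 0x0C ⊕ 0xFB = 0xF7.
C3: T = 0x81, S = E(K, T) = 0xFA; 0x8E ⊕ 0xFA = 0x74.
C4: T = 0x82, S = E(K, T) = 0xF9; 0xD4 ⊕ 0xF9 = 0x2D.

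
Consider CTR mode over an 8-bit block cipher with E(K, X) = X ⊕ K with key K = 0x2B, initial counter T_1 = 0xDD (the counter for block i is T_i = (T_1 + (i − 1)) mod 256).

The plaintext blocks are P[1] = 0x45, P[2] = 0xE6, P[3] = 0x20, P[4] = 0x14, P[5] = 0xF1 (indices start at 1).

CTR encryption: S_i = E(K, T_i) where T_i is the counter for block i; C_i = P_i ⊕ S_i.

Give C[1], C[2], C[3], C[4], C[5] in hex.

C[1] = 0xB3, C[2] = 0x13, C[3] = 0xD4, C[4] = 0xDF, C[5] = 0x3B

C[1]: T = 0xDD, S = E(K, T) = 0xF6; 0x45 ⊕ 0xF6 = 0xB3.
C[2]: T = 0xDE, S = E(K, T) = 0xF5; 0xE6 ⊕ 0xF5 = 0x13.
C[3]: T = 0xDF, S = E(K, T) = 0xF4; 0x20 ⊕ 0xF4 = 0xD4.
C[4]: T = 0xE0, S = E(K, T) = 0xCB; 0x14 ⊕ 0xCB = 0xDF.
C[5]: T = 0xE1, S = E(K, T) = 0xCA; 0xF1 ⊕ 0xCA = 0x3B.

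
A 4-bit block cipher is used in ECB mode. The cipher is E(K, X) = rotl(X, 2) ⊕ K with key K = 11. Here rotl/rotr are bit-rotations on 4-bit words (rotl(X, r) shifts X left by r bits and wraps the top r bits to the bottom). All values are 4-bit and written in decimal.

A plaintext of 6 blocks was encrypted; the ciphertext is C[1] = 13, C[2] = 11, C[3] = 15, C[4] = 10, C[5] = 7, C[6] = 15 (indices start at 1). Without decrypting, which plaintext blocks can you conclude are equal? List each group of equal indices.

ECB encrypts each block independently with the same key, so equal ciphertext blocks imply equal plaintext blocks.
C[3] = C[6] = 15, so P[3] = P[6].

P[3] = P[6]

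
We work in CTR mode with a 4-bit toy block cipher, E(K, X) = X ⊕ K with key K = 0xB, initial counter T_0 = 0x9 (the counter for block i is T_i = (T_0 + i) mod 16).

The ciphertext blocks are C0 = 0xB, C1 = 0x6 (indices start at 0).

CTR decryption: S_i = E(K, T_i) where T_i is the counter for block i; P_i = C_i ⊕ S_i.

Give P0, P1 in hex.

P0 = 0x9, P1 = 0x7

P0: T = 0x9, S = E(K, T) = 0x2; 0xB ⊕ 0x2 = 0x9.
P1: T = 0xA, S = E(K, T) = 0x1; 0x6 ⊕ 0x1 = 0x7.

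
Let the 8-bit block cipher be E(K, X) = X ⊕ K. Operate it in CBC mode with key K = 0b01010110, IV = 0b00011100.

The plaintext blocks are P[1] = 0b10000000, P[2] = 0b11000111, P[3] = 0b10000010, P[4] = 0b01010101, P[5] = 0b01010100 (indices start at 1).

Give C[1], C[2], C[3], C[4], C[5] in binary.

C[1] = 0b11001010, C[2] = 0b01011011, C[3] = 0b10001111, C[4] = 0b10001100, C[5] = 0b10001110

CBC encryption: C_i = E(K, P_i ⊕ C_{i−1}), with C_{0} = IV.
C[1]: P[1] ⊕ 0b00011100 = 0b10011100; E(K, 0b10011100) = 0b11001010.
C[2]: P[2] ⊕ 0b11001010 = 0b00001101; E(K, 0b00001101) = 0b01011011.
C[3]: P[3] ⊕ 0b01011011 = 0b11011001; E(K, 0b11011001) = 0b10001111.
C[4]: P[4] ⊕ 0b10001111 = 0b11011010; E(K, 0b11011010) = 0b10001100.
C[5]: P[5] ⊕ 0b10001100 = 0b11011000; E(K, 0b11011000) = 0b10001110.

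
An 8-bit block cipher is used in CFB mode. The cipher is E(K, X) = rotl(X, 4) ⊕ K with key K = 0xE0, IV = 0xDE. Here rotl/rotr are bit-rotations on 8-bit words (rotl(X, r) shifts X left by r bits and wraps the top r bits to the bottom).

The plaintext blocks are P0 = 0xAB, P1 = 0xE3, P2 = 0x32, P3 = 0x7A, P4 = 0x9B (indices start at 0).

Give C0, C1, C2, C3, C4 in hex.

C0 = 0xA6, C1 = 0x69, C2 = 0x44, C3 = 0xDE, C4 = 0x96

CFB encryption: C_i = P_i ⊕ E(K, C_{i−1}), with C_{−1} = IV.
C0: E(K, 0xDE) = 0x0D; 0xAB ⊕ 0x0D = 0xA6.
C1: E(K, 0xA6) = 0x8A; 0xE3 ⊕ 0x8A = 0x69.
C2: E(K, 0x69) = 0x76; 0x32 ⊕ 0x76 = 0x44.
C3: E(K, 0x44) = 0xA4; 0x7A ⊕ 0xA4 = 0xDE.
C4: E(K, 0xDE) = 0x0D; 0x9B ⊕ 0x0D = 0x96.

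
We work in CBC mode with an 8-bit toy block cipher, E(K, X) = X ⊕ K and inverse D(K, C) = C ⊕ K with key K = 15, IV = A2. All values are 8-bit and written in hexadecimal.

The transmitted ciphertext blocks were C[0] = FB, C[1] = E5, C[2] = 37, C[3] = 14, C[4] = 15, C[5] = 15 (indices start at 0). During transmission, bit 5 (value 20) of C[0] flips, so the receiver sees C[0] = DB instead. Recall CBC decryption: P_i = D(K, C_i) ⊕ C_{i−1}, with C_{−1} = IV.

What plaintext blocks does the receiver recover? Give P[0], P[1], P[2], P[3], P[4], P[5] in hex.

Only C[0] changed, to DB. In CBC, a change in C_i garbles P_i and flips the same bit in P_{i+1}. Decrypting the received ciphertext:
P[0]: D(K, DB) = CE; CE ⊕ A2 = 6C.
P[1]: D(K, E5) = F0; F0 ⊕ DB = 2B.
P[2]: D(K, 37) = 22; 22 ⊕ E5 = C7.
P[3]: D(K, 14) = 01; 01 ⊕ 37 = 36.
P[4]: D(K, 15) = 00; 00 ⊕ 14 = 14.
P[5]: D(K, 15) = 00; 00 ⊕ 15 = 15.
Blocks that differ from the original plaintext: P[0], P[1].

P[0] = 6C, P[1] = 2B, P[2] = C7, P[3] = 36, P[4] = 14, P[5] = 15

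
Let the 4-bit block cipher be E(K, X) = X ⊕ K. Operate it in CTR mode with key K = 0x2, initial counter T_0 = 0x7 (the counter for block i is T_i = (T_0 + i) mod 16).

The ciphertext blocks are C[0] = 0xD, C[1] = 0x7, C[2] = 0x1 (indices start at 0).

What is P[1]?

P[1] = 0xD

CTR decryption: S_i = E(K, T_i) where T_i is the counter for block i; P_i = C_i ⊕ S_i.
P[1]: T = 0x8, S = E(K, T) = 0xA; 0x7 ⊕ 0xA = 0xD.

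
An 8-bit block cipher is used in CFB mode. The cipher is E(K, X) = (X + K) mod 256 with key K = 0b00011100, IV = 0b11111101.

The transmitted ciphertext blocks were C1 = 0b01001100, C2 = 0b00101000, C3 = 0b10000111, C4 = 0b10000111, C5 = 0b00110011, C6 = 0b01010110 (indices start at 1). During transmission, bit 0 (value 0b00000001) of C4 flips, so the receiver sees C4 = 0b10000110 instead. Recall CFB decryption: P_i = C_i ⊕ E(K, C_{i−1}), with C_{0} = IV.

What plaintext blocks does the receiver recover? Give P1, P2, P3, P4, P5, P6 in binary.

Only C4 changed, to 0b10000110. In CFB, a change in C_i flips the same bit in P_i and garbles P_{i+1}. Decrypting the received ciphertext:
P1: E(K, 0b11111101) = 0b00011001; 0b01001100 ⊕ 0b00011001 = 0b01010101.
P2: E(K, 0b01001100) = 0b01101000; 0b00101000 ⊕ 0b01101000 = 0b01000000.
P3: E(K, 0b00101000) = 0b01000100; 0b10000111 ⊕ 0b01000100 = 0b11000011.
P4: E(K, 0b10000111) = 0b10100011; 0b10000110 ⊕ 0b10100011 = 0b00100101.
P5: E(K, 0b10000110) = 0b10100010; 0b00110011 ⊕ 0b10100010 = 0b10010001.
P6: E(K, 0b00110011) = 0b01001111; 0b01010110 ⊕ 0b01001111 = 0b00011001.
Blocks that differ from the original plaintext: P4, P5.

P1 = 0b01010101, P2 = 0b01000000, P3 = 0b11000011, P4 = 0b00100101, P5 = 0b10010001, P6 = 0b00011001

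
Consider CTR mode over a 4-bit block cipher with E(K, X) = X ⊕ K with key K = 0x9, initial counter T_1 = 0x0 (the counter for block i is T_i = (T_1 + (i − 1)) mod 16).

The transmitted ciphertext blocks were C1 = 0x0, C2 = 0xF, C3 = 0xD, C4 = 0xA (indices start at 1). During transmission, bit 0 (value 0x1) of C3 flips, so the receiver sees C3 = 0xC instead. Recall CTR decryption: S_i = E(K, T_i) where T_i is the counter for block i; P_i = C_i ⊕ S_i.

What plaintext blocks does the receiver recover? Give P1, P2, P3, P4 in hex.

Only C3 changed, to 0xC. In CTR, a change in C_i flips the same bit in P_i only; the keystream is unaffected. Decrypting the received ciphertext:
P1: T = 0x0, S = E(K, T) = 0x9; 0x0 ⊕ 0x9 = 0x9.
P2: T = 0x1, S = E(K, T) = 0x8; 0xF ⊕ 0x8 = 0x7.
P3: T = 0x2, S = E(K, T) = 0xB; 0xC ⊕ 0xB = 0x7.
P4: T = 0x3, S = E(K, T) = 0xA; 0xA ⊕ 0xA = 0x0.
Blocks that differ from the original plaintext: P3.

P1 = 0x9, P2 = 0x7, P3 = 0x7, P4 = 0x0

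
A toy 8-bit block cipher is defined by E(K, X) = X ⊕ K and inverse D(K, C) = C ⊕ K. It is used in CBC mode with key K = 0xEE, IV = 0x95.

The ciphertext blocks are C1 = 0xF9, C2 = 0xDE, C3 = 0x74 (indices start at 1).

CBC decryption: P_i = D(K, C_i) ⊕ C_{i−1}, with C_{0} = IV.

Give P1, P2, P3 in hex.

P1 = 0x82, P2 = 0xC9, P3 = 0x44

P1: D(K, 0xF9) = 0x17; 0x17 ⊕ 0x95 = 0x82.
P2: D(K, 0xDE) = 0x30; 0x30 ⊕ 0xF9 = 0xC9.
P3: D(K, 0x74) = 0x9A; 0x9A ⊕ 0xDE = 0x44.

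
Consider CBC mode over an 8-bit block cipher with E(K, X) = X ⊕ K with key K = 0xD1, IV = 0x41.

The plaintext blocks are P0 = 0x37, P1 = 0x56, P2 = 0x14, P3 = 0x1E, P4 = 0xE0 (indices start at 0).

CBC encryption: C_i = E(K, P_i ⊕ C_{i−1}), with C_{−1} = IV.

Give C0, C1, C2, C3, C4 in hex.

C0: P0 ⊕ 0x41 = 0x76; E(K, 0x76) = 0xA7.
C1: P1 ⊕ 0xA7 = 0xF1; E(K, 0xF1) = 0x20.
C2: P2 ⊕ 0x20 = 0x34; E(K, 0x34) = 0xE5.
C3: P3 ⊕ 0xE5 = 0xFB; E(K, 0xFB) = 0x2A.
C4: P4 ⊕ 0x2A = 0xCA; E(K, 0xCA) = 0x1B.

C0 = 0xA7, C1 = 0x20, C2 = 0xE5, C3 = 0x2A, C4 = 0x1B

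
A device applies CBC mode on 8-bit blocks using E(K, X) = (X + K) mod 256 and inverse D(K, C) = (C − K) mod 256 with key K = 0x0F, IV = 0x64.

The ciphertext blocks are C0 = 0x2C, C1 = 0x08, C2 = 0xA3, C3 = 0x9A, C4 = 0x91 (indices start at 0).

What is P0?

P0 = 0x79

CBC decryption: P_i = D(K, C_i) ⊕ C_{i−1}, with C_{−1} = IV.
P0: D(K, 0x2C) = 0x1D; 0x1D ⊕ 0x64 = 0x79.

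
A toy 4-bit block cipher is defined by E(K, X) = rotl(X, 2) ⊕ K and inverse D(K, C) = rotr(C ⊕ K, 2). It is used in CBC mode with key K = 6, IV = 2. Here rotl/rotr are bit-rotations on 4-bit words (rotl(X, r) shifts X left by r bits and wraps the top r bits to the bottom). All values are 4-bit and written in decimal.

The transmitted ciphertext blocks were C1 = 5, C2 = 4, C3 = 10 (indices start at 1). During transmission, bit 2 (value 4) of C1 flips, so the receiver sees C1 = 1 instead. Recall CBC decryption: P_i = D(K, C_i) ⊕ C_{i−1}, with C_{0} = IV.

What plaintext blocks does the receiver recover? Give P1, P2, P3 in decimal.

P1 = 15, P2 = 9, P3 = 7

Only C1 changed, to 1. In CBC, a change in C_i garbles P_i and flips the same bit in P_{i+1}. Decrypting the received ciphertext:
P1: D(K, 1) = 13; 13 ⊕ 2 = 15.
P2: D(K, 4) = 8; 8 ⊕ 1 = 9.
P3: D(K, 10) = 3; 3 ⊕ 4 = 7.
Blocks that differ from the original plaintext: P1, P2.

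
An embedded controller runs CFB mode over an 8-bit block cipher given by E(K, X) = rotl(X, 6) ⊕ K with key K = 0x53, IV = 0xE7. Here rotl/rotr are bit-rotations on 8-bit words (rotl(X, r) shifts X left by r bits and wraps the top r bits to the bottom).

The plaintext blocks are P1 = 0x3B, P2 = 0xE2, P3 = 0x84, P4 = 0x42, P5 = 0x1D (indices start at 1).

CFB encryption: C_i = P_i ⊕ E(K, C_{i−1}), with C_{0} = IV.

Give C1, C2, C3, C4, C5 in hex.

C1 = 0x91, C2 = 0xD5, C3 = 0xA2, C4 = 0xB9, C5 = 0x20

C1: E(K, 0xE7) = 0xAA; 0x3B ⊕ 0xAA = 0x91.
C2: E(K, 0x91) = 0x37; 0xE2 ⊕ 0x37 = 0xD5.
C3: E(K, 0xD5) = 0x26; 0x84 ⊕ 0x26 = 0xA2.
C4: E(K, 0xA2) = 0xFB; 0x42 ⊕ 0xFB = 0xB9.
C5: E(K, 0xB9) = 0x3D; 0x1D ⊕ 0x3D = 0x20.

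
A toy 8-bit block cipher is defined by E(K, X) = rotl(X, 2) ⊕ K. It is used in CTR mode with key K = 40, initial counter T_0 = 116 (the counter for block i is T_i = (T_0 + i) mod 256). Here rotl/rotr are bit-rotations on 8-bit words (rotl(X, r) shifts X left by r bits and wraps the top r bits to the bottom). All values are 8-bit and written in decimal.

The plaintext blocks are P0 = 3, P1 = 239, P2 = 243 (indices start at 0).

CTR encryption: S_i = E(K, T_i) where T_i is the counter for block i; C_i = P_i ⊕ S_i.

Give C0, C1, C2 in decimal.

C0 = 250, C1 = 18, C2 = 2

C0: T = 116, S = E(K, T) = 249; 3 ⊕ 249 = 250.
C1: T = 117, S = E(K, T) = 253; 239 ⊕ 253 = 18.
C2: T = 118, S = E(K, T) = 241; 243 ⊕ 241 = 2.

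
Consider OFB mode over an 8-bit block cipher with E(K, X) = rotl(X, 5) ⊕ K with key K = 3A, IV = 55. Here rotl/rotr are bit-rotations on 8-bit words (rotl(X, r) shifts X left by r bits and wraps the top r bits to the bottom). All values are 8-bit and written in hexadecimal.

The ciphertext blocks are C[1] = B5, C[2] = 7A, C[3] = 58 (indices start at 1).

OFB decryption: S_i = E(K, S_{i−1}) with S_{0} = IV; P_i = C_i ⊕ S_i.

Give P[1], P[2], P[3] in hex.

P[1]: S = E(K, 55) = 90; B5 ⊕ 90 = 25.
P[2]: S = E(K, 90) = 28; 7A ⊕ 28 = 52.
P[3]: S = E(K, 28) = 3F; 58 ⊕ 3F = 67.

P[1] = 25, P[2] = 52, P[3] = 67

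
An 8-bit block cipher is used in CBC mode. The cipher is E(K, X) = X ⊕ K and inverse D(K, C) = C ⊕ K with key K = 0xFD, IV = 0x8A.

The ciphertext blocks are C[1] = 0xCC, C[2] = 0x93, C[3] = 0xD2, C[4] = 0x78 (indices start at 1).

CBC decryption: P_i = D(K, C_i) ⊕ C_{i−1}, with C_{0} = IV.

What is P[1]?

P[1]: D(K, 0xCC) = 0x31; 0x31 ⊕ 0x8A = 0xBB.

P[1] = 0xBB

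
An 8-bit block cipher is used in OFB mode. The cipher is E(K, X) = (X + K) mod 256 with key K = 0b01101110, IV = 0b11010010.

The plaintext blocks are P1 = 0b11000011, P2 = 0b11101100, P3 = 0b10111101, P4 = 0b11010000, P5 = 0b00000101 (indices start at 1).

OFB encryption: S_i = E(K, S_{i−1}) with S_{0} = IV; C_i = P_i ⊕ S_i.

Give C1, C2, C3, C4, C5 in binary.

C1: S = E(K, 0b11010010) = 0b01000000; 0b11000011 ⊕ 0b01000000 = 0b10000011.
C2: S = E(K, 0b01000000) = 0b10101110; 0b11101100 ⊕ 0b10101110 = 0b01000010.
C3: S = E(K, 0b10101110) = 0b00011100; 0b10111101 ⊕ 0b00011100 = 0b10100001.
C4: S = E(K, 0b00011100) = 0b10001010; 0b11010000 ⊕ 0b10001010 = 0b01011010.
C5: S = E(K, 0b10001010) = 0b11111000; 0b00000101 ⊕ 0b11111000 = 0b11111101.

C1 = 0b10000011, C2 = 0b01000010, C3 = 0b10100001, C4 = 0b01011010, C5 = 0b11111101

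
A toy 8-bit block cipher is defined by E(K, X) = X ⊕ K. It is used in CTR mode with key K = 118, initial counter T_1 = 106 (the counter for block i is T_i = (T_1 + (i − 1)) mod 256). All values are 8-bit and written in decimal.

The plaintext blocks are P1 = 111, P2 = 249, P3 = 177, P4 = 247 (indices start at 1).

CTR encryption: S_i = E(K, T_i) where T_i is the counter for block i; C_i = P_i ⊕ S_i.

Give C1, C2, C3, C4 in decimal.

C1: T = 106, S = E(K, T) = 28; 111 ⊕ 28 = 115.
C2: T = 107, S = E(K, T) = 29; 249 ⊕ 29 = 228.
C3: T = 108, S = E(K, T) = 26; 177 ⊕ 26 = 171.
C4: T = 109, S = E(K, T) = 27; 247 ⊕ 27 = 236.

C1 = 115, C2 = 228, C3 = 171, C4 = 236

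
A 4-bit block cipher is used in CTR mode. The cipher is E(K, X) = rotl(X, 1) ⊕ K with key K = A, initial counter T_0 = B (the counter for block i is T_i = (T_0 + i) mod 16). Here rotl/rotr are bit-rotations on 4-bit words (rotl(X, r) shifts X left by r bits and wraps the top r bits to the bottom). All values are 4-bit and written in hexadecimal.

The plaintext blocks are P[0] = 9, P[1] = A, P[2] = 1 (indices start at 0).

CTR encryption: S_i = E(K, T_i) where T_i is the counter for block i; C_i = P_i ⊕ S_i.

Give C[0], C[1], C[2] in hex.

C[0]: T = B, S = E(K, T) = D; 9 ⊕ D = 4.
C[1]: T = C, S = E(K, T) = 3; A ⊕ 3 = 9.
C[2]: T = D, S = E(K, T) = 1; 1 ⊕ 1 = 0.

C[0] = 4, C[1] = 9, C[2] = 0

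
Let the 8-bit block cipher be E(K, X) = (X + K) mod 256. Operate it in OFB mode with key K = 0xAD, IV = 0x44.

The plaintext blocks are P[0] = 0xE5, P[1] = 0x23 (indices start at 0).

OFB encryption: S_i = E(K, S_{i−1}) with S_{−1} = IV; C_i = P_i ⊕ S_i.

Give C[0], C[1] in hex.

C[0] = 0x14, C[1] = 0xBD

C[0]: S = E(K, 0x44) = 0xF1; 0xE5 ⊕ 0xF1 = 0x14.
C[1]: S = E(K, 0xF1) = 0x9E; 0x23 ⊕ 0x9E = 0xBD.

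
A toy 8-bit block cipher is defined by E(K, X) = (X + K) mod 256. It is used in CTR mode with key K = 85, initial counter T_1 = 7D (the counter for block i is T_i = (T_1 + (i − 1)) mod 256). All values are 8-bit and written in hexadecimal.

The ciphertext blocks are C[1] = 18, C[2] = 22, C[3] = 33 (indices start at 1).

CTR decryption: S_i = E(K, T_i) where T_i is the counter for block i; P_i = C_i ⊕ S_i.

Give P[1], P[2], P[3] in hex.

P[1]: T = 7D, S = E(K, T) = 02; 18 ⊕ 02 = 1A.
P[2]: T = 7E, S = E(K, T) = 03; 22 ⊕ 03 = 21.
P[3]: T = 7F, S = E(K, T) = 04; 33 ⊕ 04 = 37.

P[1] = 1A, P[2] = 21, P[3] = 37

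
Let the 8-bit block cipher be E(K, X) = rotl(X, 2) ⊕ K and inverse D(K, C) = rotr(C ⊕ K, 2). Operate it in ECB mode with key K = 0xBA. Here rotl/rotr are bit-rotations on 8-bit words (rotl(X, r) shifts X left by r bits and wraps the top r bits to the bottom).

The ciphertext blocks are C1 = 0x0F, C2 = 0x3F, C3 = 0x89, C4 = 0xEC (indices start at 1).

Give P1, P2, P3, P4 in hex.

ECB decryption: P_i = D(K, C_i).
P1: D(K, 0x0F) = 0x6D.
P2: D(K, 0x3F) = 0x61.
P3: D(K, 0x89) = 0xCC.
P4: D(K, 0xEC) = 0x95.

P1 = 0x6D, P2 = 0x61, P3 = 0xCC, P4 = 0x95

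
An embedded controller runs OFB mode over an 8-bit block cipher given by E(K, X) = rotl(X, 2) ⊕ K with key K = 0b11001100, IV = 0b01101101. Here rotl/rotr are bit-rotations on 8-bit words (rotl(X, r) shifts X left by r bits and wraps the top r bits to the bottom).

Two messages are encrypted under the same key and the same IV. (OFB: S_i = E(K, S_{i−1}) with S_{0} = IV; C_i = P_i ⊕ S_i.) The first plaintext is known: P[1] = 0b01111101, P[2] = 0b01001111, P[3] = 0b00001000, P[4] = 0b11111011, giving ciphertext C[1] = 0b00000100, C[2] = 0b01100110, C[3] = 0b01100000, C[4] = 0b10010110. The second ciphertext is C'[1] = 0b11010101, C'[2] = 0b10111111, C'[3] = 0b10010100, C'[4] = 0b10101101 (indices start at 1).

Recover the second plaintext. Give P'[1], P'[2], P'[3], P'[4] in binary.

In OFB with a reused IV, both messages share the same keystream S_i, so C_i ⊕ C'_i = P_i ⊕ P'_i and thus P'_i = P_i ⊕ C_i ⊕ C'_i.
P'[1]: 0b01111101 ⊕ 0b00000100 ⊕ 0b11010101 = 0b10101100.
P'[2]: 0b01001111 ⊕ 0b01100110 ⊕ 0b10111111 = 0b10010110.
P'[3]: 0b00001000 ⊕ 0b01100000 ⊕ 0b10010100 = 0b11111100.
P'[4]: 0b11111011 ⊕ 0b10010110 ⊕ 0b10101101 = 0b11000000.

P'[1] = 0b10101100, P'[2] = 0b10010110, P'[3] = 0b11111100, P'[4] = 0b11000000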